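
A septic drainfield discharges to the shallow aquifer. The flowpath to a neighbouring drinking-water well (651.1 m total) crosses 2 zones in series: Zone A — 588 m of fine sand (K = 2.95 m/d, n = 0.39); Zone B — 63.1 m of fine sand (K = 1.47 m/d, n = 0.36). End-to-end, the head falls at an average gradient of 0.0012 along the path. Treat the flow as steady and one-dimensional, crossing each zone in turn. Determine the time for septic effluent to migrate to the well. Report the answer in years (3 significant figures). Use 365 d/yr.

Continuity: the same q passes through each zone, so ΔH = q·Σ(L_j/K_j) — the zones act as resistances in series.
Σ(L/K) = 588/2.95 + 63.1/1.47 = 199.3 + 42.93 = 242.2 d
K_eq = L_total / Σ(L/K) = 651.1 / 242.2 = 2.688 m/d
q = K_eq · i = 2.688 × 0.0012 = 0.003225 m/d (same in every zone)
Zone A: v = q/n = 0.003225/0.39 = 0.008270 m/d → t_A = 588/0.008270 = 71100 d
Zone B: v = q/n = 0.003225/0.36 = 0.008959 m/d → t_B = 63.1/0.008959 = 7043 d
Total t = 71100 + 7043 = 78140 d
   = 78140 / 365 = 214 yr

214 years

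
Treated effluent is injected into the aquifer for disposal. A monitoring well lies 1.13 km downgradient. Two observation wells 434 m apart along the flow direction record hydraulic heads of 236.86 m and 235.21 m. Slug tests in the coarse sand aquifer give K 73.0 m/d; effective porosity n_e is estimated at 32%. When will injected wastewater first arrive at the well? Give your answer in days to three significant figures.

1300 days

Hydraulic gradient i = (236.86 − 235.21) / 434 = 1.65 / 434 = 0.003802
Specific discharge q = 73.0 × 0.003802 = 0.2775 m/d
Average linear velocity = 0.2775 / 0.32 = 0.8673 m/d
L = 1.13 km = 1130 m
t = L / v = 1130 / 0.8673 = 1303 d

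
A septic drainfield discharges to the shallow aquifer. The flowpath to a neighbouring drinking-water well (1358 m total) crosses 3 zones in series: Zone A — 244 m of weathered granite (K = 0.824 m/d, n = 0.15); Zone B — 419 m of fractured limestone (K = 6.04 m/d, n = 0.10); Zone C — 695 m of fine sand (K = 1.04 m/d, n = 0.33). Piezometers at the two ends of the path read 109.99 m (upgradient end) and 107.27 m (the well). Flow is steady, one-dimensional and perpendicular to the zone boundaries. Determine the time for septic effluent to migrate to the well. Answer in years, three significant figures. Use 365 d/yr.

Total head drop ΔH = 109.99 − 107.27 = 2.72 m
Continuity: the same q passes through each zone, so ΔH = q·Σ(L_j/K_j) — the zones act as resistances in series.
Σ(L/K) = 244/0.824 + 419/6.04 + 695/1.04 = 296.1 + 69.37 + 668.3 = 1034 d
q = ΔH / Σ(L/K) = 2.72 / 1034 = 0.002631 m/d (same in every zone)
Zone A: v = q/n = 0.002631/0.15 = 0.01754 m/d → t_A = 244/0.01754 = 13910 d
Zone B: v = q/n = 0.002631/0.10 = 0.02631 m/d → t_B = 419/0.02631 = 15920 d
Zone C: v = q/n = 0.002631/0.33 = 0.007973 m/d → t_C = 695/0.007973 = 87170 d
Total t = 13910 + 15920 + 87170 = 117000 d
   = 117000 / 365 = 321 yr

321 years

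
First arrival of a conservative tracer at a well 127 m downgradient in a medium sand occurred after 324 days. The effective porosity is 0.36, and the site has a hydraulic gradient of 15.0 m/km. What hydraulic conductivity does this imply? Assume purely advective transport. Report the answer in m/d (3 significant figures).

v = L / t = 127 / 324 = 0.3920 m/d
K = v · n / i = 0.3920 × 0.36 / 0.015 = 9.41 m/d

9.41 m/d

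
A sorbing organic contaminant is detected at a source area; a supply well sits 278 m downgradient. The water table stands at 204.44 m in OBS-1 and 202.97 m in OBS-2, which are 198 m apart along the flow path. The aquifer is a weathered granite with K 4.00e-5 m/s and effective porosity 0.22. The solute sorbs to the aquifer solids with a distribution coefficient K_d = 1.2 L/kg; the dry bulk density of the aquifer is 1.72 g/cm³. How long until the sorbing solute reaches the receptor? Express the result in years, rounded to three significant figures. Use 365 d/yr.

Hydraulic gradient i = (204.44 − 202.97) / 198 = 1.47 / 198 = 0.007424
K = 4.00e-5 m/s × 86400 s/d = 3.456 m/d
Darcy flux q = K·i = 3.456 × 0.007424 = 0.02566 m/d
Average linear velocity = 0.02566 / 0.22 = 0.1166 m/d
Retardation R = 1 + ρ_b·K_d/n = 1 + 1.72×1.2/0.22 = 10.38
Contaminant velocity v_c = v/R = 0.1166/10.38 = 0.01123 m/d
t = L/v_c = 278/0.01123 = 24750 d
   = 24750/365 = 67.8 yr

67.8 years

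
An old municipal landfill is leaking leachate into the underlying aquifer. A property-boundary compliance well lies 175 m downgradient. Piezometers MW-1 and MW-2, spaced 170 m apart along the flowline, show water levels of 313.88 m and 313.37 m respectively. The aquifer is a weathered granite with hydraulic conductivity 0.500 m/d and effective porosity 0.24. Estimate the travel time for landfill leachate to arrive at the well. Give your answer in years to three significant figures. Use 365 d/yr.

Hydraulic gradient i = (313.88 − 313.37) / 170 = 0.51 / 170 = 0.003000
Specific discharge q = 0.500 × 0.003000 = 0.001500 m/d
Seepage velocity v = q / n = 0.001500 / 0.24 = 0.006250 m/d
t = L / v = 175 / 0.006250 = 28000 d
   = 28000 / 365 = 76.7 yr

76.7 years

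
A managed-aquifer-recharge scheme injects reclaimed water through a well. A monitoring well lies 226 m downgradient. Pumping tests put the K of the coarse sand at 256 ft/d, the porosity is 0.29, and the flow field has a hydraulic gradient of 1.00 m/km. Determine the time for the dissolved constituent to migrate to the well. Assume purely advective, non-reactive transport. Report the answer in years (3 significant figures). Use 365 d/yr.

2.30 years

K = 256 ft/d × 0.3048 = 78.03 m/d
Specific discharge q = 78.03 × 0.0010 = 0.07803 m/d
Average linear velocity = 0.07803 / 0.29 = 0.2691 m/d
t = L / v = 226 / 0.2691 = 839.9 d
   = 839.9 / 365 = 2.30 yr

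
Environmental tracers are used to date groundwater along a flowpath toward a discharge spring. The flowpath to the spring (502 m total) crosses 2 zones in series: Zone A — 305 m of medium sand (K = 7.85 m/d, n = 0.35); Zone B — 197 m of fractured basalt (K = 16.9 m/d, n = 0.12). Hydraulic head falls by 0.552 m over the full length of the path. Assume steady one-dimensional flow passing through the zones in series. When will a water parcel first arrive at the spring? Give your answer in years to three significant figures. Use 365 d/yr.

32.7 years

Steady 1-D flow in series ⇒ the Darcy flux q is identical in every zone and the zone head losses add (resistances L/K in series).
Σ(L/K) = 305/7.85 + 197/16.9 = 38.85 + 11.66 = 50.51 d
q = ΔH / Σ(L/K) = 0.552 / 50.51 = 0.01093 m/d (same in every zone)
Zone A: v = q/n = 0.01093/0.35 = 0.03122 m/d → t_A = 305/0.03122 = 9768 d
Zone B: v = q/n = 0.01093/0.12 = 0.09107 m/d → t_B = 197/0.09107 = 2163 d
Total t = 9768 + 2163 = 11930 d
   = 11930 / 365 = 32.7 yr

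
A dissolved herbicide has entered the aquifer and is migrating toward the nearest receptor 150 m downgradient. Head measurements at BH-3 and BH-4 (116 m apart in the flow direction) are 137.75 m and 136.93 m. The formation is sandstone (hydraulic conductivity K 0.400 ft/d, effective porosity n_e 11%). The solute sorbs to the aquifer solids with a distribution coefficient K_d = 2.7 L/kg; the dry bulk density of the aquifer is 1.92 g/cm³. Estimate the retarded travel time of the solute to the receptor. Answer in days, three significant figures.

Hydraulic gradient i = (137.75 − 136.93) / 116 = 0.82 / 116 = 0.007069
K = 0.400 ft/d × 0.3048 = 0.1219 m/d
q = Ki = 0.1219 × 0.007069 = 8.618e-4 m/d
v = Ki/n = 0.1219·0.007069/0.11 = 0.007835 m/d
Retardation R = 1 + ρ_b·K_d/n = 1 + 1.92×2.7/0.11 = 48.13
Contaminant velocity v_c = v/R = 0.007835/48.13 = 1.628e-4 m/d
t = L/v_c = 150/1.628e-4 = 921400 d

921000 days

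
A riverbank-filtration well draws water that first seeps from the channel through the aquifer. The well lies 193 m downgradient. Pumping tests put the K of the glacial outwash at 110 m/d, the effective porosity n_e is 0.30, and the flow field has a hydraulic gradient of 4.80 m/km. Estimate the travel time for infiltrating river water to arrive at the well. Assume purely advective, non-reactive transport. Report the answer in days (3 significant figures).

Darcy flux q = K·i = 110 × 0.0048 = 0.5280 m/d
Seepage velocity v = q / n = 0.5280 / 0.30 = 1.760 m/d
t = L / v = 193 / 1.760 = 109.7 d

110 days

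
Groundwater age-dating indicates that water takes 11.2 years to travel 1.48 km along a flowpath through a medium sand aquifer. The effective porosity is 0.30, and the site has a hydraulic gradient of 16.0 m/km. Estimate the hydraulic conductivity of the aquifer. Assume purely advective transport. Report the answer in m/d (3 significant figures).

6.79 m/d

t = 11.2 years = 4088 d
L = 1.48 km = 1480 m
v = L / t = 1480 / 4088 = 0.3620 m/d
K = v · n / i = 0.3620 × 0.30 / 0.016 = 6.79 m/d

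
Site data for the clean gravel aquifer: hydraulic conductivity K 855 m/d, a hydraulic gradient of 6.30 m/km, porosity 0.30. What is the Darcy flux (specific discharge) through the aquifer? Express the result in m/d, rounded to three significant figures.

q = Ki = 855 × 0.0063 = 5.387 m/d

5.39 m/d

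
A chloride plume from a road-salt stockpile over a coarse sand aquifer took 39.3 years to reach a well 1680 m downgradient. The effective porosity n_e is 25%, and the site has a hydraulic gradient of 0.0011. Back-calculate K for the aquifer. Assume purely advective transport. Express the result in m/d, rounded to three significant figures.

t = 39.3 years = 14340 d
v = L / t = 1680 / 14340 = 0.1171 m/d
K = v · n / i = 0.1171 × 0.25 / 0.0011 = 26.6 m/d

26.6 m/d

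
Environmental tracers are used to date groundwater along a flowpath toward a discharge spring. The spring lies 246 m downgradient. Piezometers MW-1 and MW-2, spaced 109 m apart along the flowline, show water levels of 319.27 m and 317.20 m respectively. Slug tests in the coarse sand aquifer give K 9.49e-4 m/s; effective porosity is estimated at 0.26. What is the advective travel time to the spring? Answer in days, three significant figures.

Hydraulic gradient i = (319.27 − 317.20) / 109 = 2.07 / 109 = 0.01899
K = 9.49e-4 m/s × 86400 s/d = 81.99 m/d
Specific discharge q = 81.99 × 0.01899 = 1.557 m/d
Average linear velocity = 1.557 / 0.26 = 5.989 m/d
t = L / v = 246 / 5.989 = 41.08 d

41.1 days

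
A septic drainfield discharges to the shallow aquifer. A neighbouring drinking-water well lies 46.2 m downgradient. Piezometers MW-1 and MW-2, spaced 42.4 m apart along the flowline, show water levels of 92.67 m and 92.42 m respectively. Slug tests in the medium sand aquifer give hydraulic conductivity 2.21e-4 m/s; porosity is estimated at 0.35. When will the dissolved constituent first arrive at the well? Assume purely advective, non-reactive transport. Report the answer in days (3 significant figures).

144 days

Hydraulic gradient i = (92.67 − 92.42) / 42.4 = 0.25 / 42.4 = 0.005896
K = 2.21e-4 m/s × 86400 s/d = 19.09 m/d
Specific discharge q = 19.09 × 0.005896 = 0.1126 m/d
Seepage velocity v = q / n = 0.1126 / 0.35 = 0.3217 m/d
t = L / v = 46.2 / 0.3217 = 143.6 d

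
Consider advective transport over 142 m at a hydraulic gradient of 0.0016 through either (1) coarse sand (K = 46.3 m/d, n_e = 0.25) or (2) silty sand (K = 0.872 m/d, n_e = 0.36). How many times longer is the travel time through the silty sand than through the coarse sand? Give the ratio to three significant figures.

Unit 1 (coarse sand): v = 46.3×0.0016/0.25 = 0.2963 m/d, t = 142/0.2963 = 479.2 d
Unit 2 (silty sand): v = 0.872×0.0016/0.36 = 0.003876 m/d, t = 142/0.003876 = 36640 d
t(silty sand) / t(coarse sand) = 36640/479.2 = 76.5

76.5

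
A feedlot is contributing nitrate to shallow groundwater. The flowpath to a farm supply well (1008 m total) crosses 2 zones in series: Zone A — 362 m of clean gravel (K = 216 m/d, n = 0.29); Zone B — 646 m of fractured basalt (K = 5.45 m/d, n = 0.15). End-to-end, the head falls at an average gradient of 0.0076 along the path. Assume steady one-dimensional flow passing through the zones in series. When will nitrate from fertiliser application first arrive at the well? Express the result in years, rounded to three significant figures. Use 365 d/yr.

Steady 1-D flow in series ⇒ the Darcy flux q is identical in every zone and the zone head losses add (resistances L/K in series).
Σ(L/K) = 362/216 + 646/5.45 = 1.676 + 118.5 = 120.2 d
K_eq = L_total / Σ(L/K) = 1008 / 120.2 = 8.385 m/d
q = K_eq · i = 8.385 × 0.0076 = 0.06373 m/d (same in every zone)
Zone A: v = q/n = 0.06373/0.29 = 0.2198 m/d → t_A = 362/0.2198 = 1647 d
Zone B: v = q/n = 0.06373/0.15 = 0.4249 m/d → t_B = 646/0.4249 = 1520 d
Total t = 1647 + 1520 = 3168 d
   = 3168 / 365 = 8.68 yr

8.68 years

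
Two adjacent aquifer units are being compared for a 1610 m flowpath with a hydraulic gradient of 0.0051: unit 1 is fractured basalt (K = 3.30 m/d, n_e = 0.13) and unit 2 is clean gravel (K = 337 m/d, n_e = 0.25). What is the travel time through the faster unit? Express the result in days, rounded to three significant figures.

234 days

Unit 1 (fractured basalt): v = 3.30×0.0051/0.13 = 0.1295 m/d, t = 1610/0.1295 = 12440 d
Unit 2 (clean gravel): v = 337×0.0051/0.25 = 6.875 m/d, t = 1610/6.875 = 234.2 d
Faster unit: t = 234 d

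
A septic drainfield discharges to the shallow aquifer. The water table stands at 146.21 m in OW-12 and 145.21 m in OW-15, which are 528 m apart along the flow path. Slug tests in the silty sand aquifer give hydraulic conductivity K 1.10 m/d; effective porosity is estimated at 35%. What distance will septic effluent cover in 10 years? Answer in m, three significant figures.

21.7 m

Hydraulic gradient i = (146.21 − 145.21) / 528 = 1.00 / 528 = 0.001894
Darcy flux q = K·i = 1.10 × 0.001894 = 0.002083 m/d
v_s = q/n_e = 0.002083/0.35 = 0.005952 m/d
T = 10 yr × 365 = 3650 d
L = v × T = 0.005952 × 3650 = 21.73 m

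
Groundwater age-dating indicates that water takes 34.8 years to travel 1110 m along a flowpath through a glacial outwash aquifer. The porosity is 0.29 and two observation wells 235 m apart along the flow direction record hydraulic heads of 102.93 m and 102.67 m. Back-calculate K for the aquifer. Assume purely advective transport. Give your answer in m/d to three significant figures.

Hydraulic gradient i = (102.93 − 102.67) / 235 = 0.26 / 235 = 0.001106
t = 34.8 years = 12700 d
v = L / t = 1110 / 12700 = 0.08739 m/d
K = v · n / i = 0.08739 × 0.29 / 0.001106 = 22.9 m/d

22.9 m/d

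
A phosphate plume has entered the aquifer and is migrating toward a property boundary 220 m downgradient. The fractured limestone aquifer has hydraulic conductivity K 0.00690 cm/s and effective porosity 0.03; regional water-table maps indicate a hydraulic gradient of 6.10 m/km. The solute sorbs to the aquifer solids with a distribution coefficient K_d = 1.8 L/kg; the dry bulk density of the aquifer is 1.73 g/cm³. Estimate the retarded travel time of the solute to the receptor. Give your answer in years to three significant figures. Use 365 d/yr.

K = 0.00690 cm/s × 864 = 5.962 m/d
Specific discharge q = 5.962 × 0.0061 = 0.03637 m/d
Average linear velocity = 0.03637 / 0.03 = 1.212 m/d
Retardation R = 1 + ρ_b·K_d/n = 1 + 1.73×1.8/0.03 = 104.8
Contaminant velocity v_c = v/R = 1.212/104.8 = 0.01157 m/d
t = L/v_c = 220/0.01157 = 19020 d
   = 19020/365 = 52.1 yr

52.1 years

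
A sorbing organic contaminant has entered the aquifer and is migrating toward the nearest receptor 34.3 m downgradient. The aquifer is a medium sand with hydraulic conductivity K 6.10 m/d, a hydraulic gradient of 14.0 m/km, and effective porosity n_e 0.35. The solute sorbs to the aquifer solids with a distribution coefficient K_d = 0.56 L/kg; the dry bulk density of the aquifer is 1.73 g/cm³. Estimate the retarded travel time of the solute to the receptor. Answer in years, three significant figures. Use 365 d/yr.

Darcy flux q = K·i = 6.10 × 0.014 = 0.08540 m/d
v = Ki/n = 6.10·0.014/0.35 = 0.2440 m/d
Retardation R = 1 + ρ_b·K_d/n = 1 + 1.73×0.56/0.35 = 3.768
Contaminant velocity v_c = v/R = 0.2440/3.768 = 0.06476 m/d
t = L/v_c = 34.3/0.06476 = 529.7 d
   = 529.7/365 = 1.45 yr

1.45 years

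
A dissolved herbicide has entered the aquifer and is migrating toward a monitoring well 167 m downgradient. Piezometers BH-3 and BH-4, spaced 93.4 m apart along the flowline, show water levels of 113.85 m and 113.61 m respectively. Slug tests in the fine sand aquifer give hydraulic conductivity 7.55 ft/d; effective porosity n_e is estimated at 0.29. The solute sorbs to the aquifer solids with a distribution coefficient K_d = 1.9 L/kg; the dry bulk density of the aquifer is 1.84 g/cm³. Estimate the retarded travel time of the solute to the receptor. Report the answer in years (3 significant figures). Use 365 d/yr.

293 years

Hydraulic gradient i = (113.85 − 113.61) / 93.4 = 0.24 / 93.4 = 0.002570
K = 7.55 ft/d × 0.3048 = 2.301 m/d
Specific discharge q = 2.301 × 0.002570 = 0.005913 m/d
Seepage velocity v = q / n = 0.005913 / 0.29 = 0.02039 m/d
Retardation R = 1 + ρ_b·K_d/n = 1 + 1.84×1.9/0.29 = 13.06
Contaminant velocity v_c = v/R = 0.02039/13.06 = 0.001562 m/d
t = L/v_c = 167/0.001562 = 106900 d
   = 106900/365 = 293 yr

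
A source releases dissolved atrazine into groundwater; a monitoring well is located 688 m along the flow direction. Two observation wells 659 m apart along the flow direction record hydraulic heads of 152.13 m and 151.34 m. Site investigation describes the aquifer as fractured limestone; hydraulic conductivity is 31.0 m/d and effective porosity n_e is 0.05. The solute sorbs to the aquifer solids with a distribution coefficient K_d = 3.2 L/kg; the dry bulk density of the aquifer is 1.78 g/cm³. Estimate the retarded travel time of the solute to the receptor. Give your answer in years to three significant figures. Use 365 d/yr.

291 years

Hydraulic gradient i = (152.13 − 151.34) / 659 = 0.79 / 659 = 0.001199
Darcy flux q = K·i = 31.0 × 0.001199 = 0.03716 m/d
v = Ki/n = 31.0·0.001199/0.05 = 0.7432 m/d
Retardation R = 1 + ρ_b·K_d/n = 1 + 1.78×3.2/0.05 = 114.9
Contaminant velocity v_c = v/R = 0.7432/114.9 = 0.006468 m/d
t = L/v_c = 688/0.006468 = 106400 d
   = 106400/365 = 291 yr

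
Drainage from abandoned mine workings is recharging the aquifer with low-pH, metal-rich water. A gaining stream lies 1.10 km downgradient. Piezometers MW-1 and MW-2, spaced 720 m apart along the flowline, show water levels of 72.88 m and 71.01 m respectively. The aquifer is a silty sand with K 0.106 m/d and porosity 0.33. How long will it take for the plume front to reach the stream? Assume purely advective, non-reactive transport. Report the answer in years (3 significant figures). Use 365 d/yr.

Hydraulic gradient i = (72.88 − 71.01) / 720 = 1.87 / 720 = 0.002597
Darcy flux q = K·i = 0.106 × 0.002597 = 2.753e-4 m/d
v = Ki/n = 0.106·0.002597/0.33 = 8.343e-4 m/d
L = 1.10 km = 1100 m
t = L / v = 1100 / 8.343e-4 = 1.319e6 d
   = 1.319e6 / 365 = 3610 yr

3610 years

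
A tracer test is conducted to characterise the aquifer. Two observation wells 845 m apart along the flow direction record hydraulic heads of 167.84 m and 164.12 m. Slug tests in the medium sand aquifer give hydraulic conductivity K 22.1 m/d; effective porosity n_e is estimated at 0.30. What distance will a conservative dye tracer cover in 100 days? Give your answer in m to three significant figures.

32.4 m

Hydraulic gradient i = (167.84 − 164.12) / 845 = 3.72 / 845 = 0.004402
Darcy flux q = K·i = 22.1 × 0.004402 = 0.09729 m/d
v_s = q/n_e = 0.09729/0.30 = 0.3243 m/d
L = v × T = 0.3243 × 100 = 32.43 m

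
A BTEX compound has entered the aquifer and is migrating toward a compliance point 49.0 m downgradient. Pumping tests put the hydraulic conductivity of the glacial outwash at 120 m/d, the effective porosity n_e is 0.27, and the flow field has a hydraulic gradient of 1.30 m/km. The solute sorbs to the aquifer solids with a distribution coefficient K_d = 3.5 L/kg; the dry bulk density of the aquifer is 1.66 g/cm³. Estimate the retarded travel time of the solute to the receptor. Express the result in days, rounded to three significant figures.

1910 days

q = Ki = 120 × 0.0013 = 0.1560 m/d
Seepage velocity v = q / n = 0.1560 / 0.27 = 0.5778 m/d
Retardation R = 1 + ρ_b·K_d/n = 1 + 1.66×3.5/0.27 = 22.52
Contaminant velocity v_c = v/R = 0.5778/22.52 = 0.02566 m/d
t = L/v_c = 49.0/0.02566 = 1910 d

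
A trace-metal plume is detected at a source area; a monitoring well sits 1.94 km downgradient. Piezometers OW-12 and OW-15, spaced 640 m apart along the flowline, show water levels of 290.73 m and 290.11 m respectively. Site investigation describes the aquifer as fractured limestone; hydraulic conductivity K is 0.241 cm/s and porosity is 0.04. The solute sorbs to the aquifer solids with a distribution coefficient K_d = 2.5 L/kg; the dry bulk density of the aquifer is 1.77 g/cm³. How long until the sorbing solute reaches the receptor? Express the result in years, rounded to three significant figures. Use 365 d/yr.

118 years

Hydraulic gradient i = (290.73 − 290.11) / 640 = 0.62 / 640 = 9.688e-4
K = 0.241 cm/s × 864 = 208.2 m/d
Specific discharge q = 208.2 × 9.688e-4 = 0.2017 m/d
Average linear velocity = 0.2017 / 0.04 = 5.043 m/d
Retardation R = 1 + ρ_b·K_d/n = 1 + 1.77×2.5/0.04 = 111.6
Contaminant velocity v_c = v/R = 5.043/111.6 = 0.04518 m/d
L = 1.94 km = 1940 m
t = L/v_c = 1940/0.04518 = 42940 d
   = 42940/365 = 118 yr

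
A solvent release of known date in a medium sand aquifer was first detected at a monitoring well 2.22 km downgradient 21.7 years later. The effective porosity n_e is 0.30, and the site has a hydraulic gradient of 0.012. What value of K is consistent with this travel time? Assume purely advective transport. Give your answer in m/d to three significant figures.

7.01 m/d

t = 21.7 years = 7921 d
L = 2.22 km = 2220 m
v = L / t = 2220 / 7921 = 0.2803 m/d
K = v · n / i = 0.2803 × 0.30 / 0.012 = 7.01 m/d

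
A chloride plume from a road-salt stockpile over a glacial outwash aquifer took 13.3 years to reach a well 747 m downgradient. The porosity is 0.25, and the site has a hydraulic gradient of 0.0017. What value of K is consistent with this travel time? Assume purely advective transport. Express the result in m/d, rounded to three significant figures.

t = 13.3 years = 4855 d
v = L / t = 747 / 4855 = 0.1539 m/d
K = v · n / i = 0.1539 × 0.25 / 0.0017 = 22.6 m/d

22.6 m/d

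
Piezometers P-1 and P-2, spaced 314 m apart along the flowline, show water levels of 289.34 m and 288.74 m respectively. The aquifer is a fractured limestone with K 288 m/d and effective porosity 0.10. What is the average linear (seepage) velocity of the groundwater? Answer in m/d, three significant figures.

Hydraulic gradient i = (289.34 − 288.74) / 314 = 0.60 / 314 = 0.001911
q = Ki = 288 × 0.001911 = 0.5503 m/d
Average linear velocity = 0.5503 / 0.10 = 5.503 m/d

5.50 m/d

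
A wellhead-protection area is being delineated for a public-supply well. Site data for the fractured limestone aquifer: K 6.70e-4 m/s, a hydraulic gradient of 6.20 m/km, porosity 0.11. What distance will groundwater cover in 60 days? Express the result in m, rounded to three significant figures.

K = 6.70e-4 m/s × 86400 s/d = 57.89 m/d
q = Ki = 57.89 × 0.0062 = 0.3589 m/d
v_s = q/n_e = 0.3589/0.11 = 3.263 m/d
L = v × T = 3.263 × 60 = 195.8 m

196 m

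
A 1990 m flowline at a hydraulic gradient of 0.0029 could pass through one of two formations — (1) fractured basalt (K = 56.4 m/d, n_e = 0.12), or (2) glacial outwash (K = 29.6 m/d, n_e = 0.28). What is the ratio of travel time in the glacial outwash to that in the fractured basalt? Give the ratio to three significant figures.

Unit 1 (fractured basalt): v = 56.4×0.0029/0.12 = 1.363 m/d, t = 1990/1.363 = 1460 d
Unit 2 (glacial outwash): v = 29.6×0.0029/0.28 = 0.3066 m/d, t = 1990/0.3066 = 6491 d
t(glacial outwash) / t(fractured basalt) = 6491/1460 = 4.45

4.45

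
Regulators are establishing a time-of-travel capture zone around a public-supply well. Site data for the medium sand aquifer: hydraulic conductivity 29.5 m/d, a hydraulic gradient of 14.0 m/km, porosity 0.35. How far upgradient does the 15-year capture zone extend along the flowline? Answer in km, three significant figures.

Specific discharge q = 29.5 × 0.014 = 0.4130 m/d
v_s = q/n_e = 0.4130/0.35 = 1.180 m/d
T = 15 yr × 365 = 5475 d
L = v × T = 1.180 × 5475 = 6461 m
   = 6.46 km

6.46 km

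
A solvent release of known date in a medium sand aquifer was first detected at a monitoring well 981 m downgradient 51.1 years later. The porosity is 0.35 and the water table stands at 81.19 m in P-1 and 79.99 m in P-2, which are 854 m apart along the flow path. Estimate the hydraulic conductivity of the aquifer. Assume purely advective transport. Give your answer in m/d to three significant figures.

13.1 m/d

Hydraulic gradient i = (81.19 − 79.99) / 854 = 1.20 / 854 = 0.001405
t = 51.1 years = 18650 d
v = L / t = 981 / 18650 = 0.05260 m/d
K = v · n / i = 0.05260 × 0.35 / 0.001405 = 13.1 m/d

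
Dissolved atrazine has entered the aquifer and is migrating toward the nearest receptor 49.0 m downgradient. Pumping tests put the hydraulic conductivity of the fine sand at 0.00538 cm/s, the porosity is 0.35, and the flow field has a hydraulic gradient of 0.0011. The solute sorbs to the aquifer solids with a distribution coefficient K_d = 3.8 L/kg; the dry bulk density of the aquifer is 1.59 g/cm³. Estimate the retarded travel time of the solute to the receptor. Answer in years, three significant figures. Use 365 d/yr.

168 years

K = 0.00538 cm/s × 864 = 4.648 m/d
Darcy flux q = K·i = 4.648 × 0.0011 = 0.005113 m/d
Seepage velocity v = q / n = 0.005113 / 0.35 = 0.01461 m/d
Retardation R = 1 + ρ_b·K_d/n = 1 + 1.59×3.8/0.35 = 18.26
Contaminant velocity v_c = v/R = 0.01461/18.26 = 7.999e-4 m/d
t = L/v_c = 49.0/7.999e-4 = 61260 d
   = 61260/365 = 168 yr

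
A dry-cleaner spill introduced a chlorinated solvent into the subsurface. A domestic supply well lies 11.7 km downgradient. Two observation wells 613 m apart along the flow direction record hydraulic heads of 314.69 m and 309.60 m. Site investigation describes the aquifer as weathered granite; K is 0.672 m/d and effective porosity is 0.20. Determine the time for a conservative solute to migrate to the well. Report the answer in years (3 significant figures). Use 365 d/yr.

1150 years

Hydraulic gradient i = (314.69 − 309.60) / 613 = 5.09 / 613 = 0.008303
Specific discharge q = 0.672 × 0.008303 = 0.005580 m/d
Average linear velocity = 0.005580 / 0.20 = 0.02790 m/d
L = 11.7 km = 11700 m
t = L / v = 11700 / 0.02790 = 419400 d
   = 419400 / 365 = 1150 yr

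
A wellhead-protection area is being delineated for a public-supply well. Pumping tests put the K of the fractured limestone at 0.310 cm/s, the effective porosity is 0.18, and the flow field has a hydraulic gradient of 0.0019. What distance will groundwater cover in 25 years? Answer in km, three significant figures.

K = 0.310 cm/s × 864 = 267.8 m/d
Specific discharge q = 267.8 × 0.0019 = 0.5089 m/d
v = Ki/n = 267.8·0.0019/0.18 = 2.827 m/d
T = 25 yr × 365 = 9125 d
L = v × T = 2.827 × 9125 = 25800 m
   = 25.8 km

25.8 km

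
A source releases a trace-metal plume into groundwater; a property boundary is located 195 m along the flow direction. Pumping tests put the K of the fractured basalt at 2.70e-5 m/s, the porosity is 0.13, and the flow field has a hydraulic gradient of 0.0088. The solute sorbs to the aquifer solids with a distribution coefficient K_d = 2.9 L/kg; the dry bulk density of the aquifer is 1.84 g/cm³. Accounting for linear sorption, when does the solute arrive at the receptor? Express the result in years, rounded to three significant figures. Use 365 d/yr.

142 years

K = 2.70e-5 m/s × 86400 s/d = 2.333 m/d
q = Ki = 2.333 × 0.0088 = 0.02053 m/d
Seepage velocity v = q / n = 0.02053 / 0.13 = 0.1579 m/d
Retardation R = 1 + ρ_b·K_d/n = 1 + 1.84×2.9/0.13 = 42.05
Contaminant velocity v_c = v/R = 0.1579/42.05 = 0.003756 m/d
t = L/v_c = 195/0.003756 = 51920 d
   = 51920/365 = 142 yr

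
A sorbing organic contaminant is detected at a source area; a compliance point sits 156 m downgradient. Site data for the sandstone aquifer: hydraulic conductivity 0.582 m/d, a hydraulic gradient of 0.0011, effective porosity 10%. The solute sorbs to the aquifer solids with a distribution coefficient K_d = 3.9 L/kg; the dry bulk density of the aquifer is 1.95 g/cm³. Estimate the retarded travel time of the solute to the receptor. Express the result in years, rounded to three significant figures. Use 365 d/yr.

Specific discharge q = 0.582 × 0.0011 = 6.402e-4 m/d
v = Ki/n = 0.582·0.0011/0.10 = 0.006402 m/d
Retardation R = 1 + ρ_b·K_d/n = 1 + 1.95×3.9/0.10 = 77.05
Contaminant velocity v_c = v/R = 0.006402/77.05 = 8.309e-5 m/d
t = L/v_c = 156/8.309e-5 = 1.878e6 d
   = 1.878e6/365 = 5140 yr

5140 years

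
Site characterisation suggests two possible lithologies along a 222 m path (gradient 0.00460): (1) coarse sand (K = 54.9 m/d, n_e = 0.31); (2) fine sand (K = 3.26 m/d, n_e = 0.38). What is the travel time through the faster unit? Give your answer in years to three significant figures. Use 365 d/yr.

Unit 1 (coarse sand): v = 54.9×0.0046/0.31 = 0.8146 m/d, t = 222/0.8146 = 272.5 d
Unit 2 (fine sand): v = 3.26×0.0046/0.38 = 0.03946 m/d, t = 222/0.03946 = 5626 d
Faster: 272.5 d / 365 = 0.747 yr

0.747 years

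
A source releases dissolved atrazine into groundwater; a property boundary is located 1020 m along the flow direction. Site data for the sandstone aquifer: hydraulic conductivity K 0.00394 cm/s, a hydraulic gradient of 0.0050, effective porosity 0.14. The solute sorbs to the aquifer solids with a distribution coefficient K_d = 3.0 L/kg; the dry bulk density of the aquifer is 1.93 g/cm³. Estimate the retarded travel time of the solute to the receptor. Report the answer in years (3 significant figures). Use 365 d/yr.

K = 0.00394 cm/s × 864 = 3.404 m/d
q = Ki = 3.404 × 0.0050 = 0.01702 m/d
Seepage velocity v = q / n = 0.01702 / 0.14 = 0.1216 m/d
Retardation R = 1 + ρ_b·K_d/n = 1 + 1.93×3.0/0.14 = 42.36
Contaminant velocity v_c = v/R = 0.1216/42.36 = 0.002870 m/d
t = L/v_c = 1020/0.002870 = 355400 d
   = 355400/365 = 974 yr

974 years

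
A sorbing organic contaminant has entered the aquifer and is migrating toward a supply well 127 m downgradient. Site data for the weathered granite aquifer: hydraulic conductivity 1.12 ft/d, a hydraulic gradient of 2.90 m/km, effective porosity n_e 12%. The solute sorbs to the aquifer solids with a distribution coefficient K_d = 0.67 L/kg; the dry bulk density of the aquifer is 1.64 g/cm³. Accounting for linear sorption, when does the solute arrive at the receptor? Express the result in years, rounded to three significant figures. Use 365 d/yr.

K = 1.12 ft/d × 0.3048 = 0.3414 m/d
Specific discharge q = 0.3414 × 0.0029 = 9.900e-4 m/d
v = Ki/n = 0.3414·0.0029/0.12 = 0.008250 m/d
Retardation R = 1 + ρ_b·K_d/n = 1 + 1.64×0.67/0.12 = 10.16
Contaminant velocity v_c = v/R = 0.008250/10.16 = 8.123e-4 m/d
t = L/v_c = 127/8.123e-4 = 156400 d
   = 156400/365 = 428 yr

428 years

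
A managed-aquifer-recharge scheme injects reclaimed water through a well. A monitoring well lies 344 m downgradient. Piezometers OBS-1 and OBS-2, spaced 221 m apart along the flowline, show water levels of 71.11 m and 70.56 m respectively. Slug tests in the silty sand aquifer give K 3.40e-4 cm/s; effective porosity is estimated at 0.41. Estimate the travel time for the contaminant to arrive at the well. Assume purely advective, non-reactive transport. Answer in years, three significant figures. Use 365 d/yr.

529 years

Hydraulic gradient i = (71.11 − 70.56) / 221 = 0.55 / 221 = 0.002489
K = 3.40e-4 cm/s × 864 = 0.2938 m/d
Darcy flux q = K·i = 0.2938 × 0.002489 = 7.311e-4 m/d
v_s = q/n_e = 7.311e-4/0.41 = 0.001783 m/d
t = L / v = 344 / 0.001783 = 192900 d
   = 192900 / 365 = 529 yr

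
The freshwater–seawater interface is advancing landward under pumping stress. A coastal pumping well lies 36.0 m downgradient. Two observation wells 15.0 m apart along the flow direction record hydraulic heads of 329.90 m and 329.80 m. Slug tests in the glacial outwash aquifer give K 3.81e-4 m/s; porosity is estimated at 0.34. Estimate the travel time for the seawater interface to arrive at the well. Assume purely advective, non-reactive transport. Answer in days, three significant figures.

55.8 days

Hydraulic gradient i = (329.90 − 329.80) / 15.0 = 0.10 / 15.0 = 0.006667
K = 3.81e-4 m/s × 86400 s/d = 32.92 m/d
q = Ki = 32.92 × 0.006667 = 0.2195 m/d
Seepage velocity v = q / n = 0.2195 / 0.34 = 0.6455 m/d
t = L / v = 36.0 / 0.6455 = 55.77 d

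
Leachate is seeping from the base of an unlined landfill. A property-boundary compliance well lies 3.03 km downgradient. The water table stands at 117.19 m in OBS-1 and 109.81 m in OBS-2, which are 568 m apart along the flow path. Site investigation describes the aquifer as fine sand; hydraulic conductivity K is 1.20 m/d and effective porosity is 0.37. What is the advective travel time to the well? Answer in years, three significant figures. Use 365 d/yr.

Hydraulic gradient i = (117.19 − 109.81) / 568 = 7.38 / 568 = 0.01299
Darcy flux q = K·i = 1.20 × 0.01299 = 0.01559 m/d
v = Ki/n = 1.20·0.01299/0.37 = 0.04214 m/d
L = 3.03 km = 3030 m
t = L / v = 3030 / 0.04214 = 71900 d
   = 71900 / 365 = 197 yr

197 years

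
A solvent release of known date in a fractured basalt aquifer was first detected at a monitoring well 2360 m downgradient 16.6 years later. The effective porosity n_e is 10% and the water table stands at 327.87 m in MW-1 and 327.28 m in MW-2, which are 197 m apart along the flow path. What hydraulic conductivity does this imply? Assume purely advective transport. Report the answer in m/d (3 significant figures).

Hydraulic gradient i = (327.87 − 327.28) / 197 = 0.59 / 197 = 0.002995
t = 16.6 years = 6059 d
v = L / t = 2360 / 6059 = 0.3895 m/d
K = v · n / i = 0.3895 × 0.10 / 0.002995 = 13.0 m/d

13.0 m/d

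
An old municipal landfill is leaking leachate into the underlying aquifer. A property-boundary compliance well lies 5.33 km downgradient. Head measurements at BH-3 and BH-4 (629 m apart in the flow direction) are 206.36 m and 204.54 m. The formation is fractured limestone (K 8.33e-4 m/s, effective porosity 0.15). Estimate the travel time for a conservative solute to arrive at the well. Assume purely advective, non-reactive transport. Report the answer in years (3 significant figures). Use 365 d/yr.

Hydraulic gradient i = (206.36 − 204.54) / 629 = 1.82 / 629 = 0.002893
K = 8.33e-4 m/s × 86400 s/d = 71.97 m/d
Specific discharge q = 71.97 × 0.002893 = 0.2082 m/d
Seepage velocity v = q / n = 0.2082 / 0.15 = 1.388 m/d
L = 5.33 km = 5330 m
t = L / v = 5330 / 1.388 = 3839 d
   = 3839 / 365 = 10.5 yr

10.5 years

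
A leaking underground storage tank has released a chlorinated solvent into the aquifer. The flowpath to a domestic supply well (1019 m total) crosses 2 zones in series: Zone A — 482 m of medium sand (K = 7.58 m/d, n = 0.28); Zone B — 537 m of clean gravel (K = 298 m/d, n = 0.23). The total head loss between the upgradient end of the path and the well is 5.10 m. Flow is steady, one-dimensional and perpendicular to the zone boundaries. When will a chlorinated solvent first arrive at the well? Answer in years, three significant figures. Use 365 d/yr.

Continuity: the same q passes through each zone, so ΔH = q·Σ(L_j/K_j) — the zones act as resistances in series.
Σ(L/K) = 482/7.58 + 537/298 = 63.59 + 1.802 = 65.39 d
q = ΔH / Σ(L/K) = 5.10 / 65.39 = 0.07799 m/d (same in every zone)
Zone A: v = q/n = 0.07799/0.28 = 0.2785 m/d → t_A = 482/0.2785 = 1730 d
Zone B: v = q/n = 0.07799/0.23 = 0.3391 m/d → t_B = 537/0.3391 = 1584 d
Total t = 1730 + 1584 = 3314 d
   = 3314 / 365 = 9.08 yr

9.08 years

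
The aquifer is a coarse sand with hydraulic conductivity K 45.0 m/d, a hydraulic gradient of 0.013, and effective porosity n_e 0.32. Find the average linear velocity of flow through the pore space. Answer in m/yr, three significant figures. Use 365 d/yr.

667 m/yr

Darcy flux q = K·i = 45.0 × 0.013 = 0.5850 m/d
v = Ki/n = 45.0·0.013/0.32 = 1.828 m/d
   = 1.828 × 365 = 667 m/yr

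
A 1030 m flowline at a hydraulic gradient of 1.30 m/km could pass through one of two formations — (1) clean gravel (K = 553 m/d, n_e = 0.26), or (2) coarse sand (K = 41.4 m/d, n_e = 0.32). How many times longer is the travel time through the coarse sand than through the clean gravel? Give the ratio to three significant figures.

Unit 1 (clean gravel): v = 553×0.0013/0.26 = 2.765 m/d, t = 1030/2.765 = 372.5 d
Unit 2 (coarse sand): v = 41.4×0.0013/0.32 = 0.1682 m/d, t = 1030/0.1682 = 6124 d
t(coarse sand) / t(clean gravel) = 6124/372.5 = 16.4

16.4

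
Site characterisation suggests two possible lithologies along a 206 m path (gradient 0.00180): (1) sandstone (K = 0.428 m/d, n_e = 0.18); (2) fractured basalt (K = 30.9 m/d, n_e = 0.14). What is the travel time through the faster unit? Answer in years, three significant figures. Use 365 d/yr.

Unit 1 (sandstone): v = 0.428×0.0018/0.18 = 0.004280 m/d, t = 206/0.004280 = 48130 d
Unit 2 (fractured basalt): v = 30.9×0.0018/0.14 = 0.3973 m/d, t = 206/0.3973 = 518.5 d
Faster: 518.5 d / 365 = 1.42 yr

1.42 years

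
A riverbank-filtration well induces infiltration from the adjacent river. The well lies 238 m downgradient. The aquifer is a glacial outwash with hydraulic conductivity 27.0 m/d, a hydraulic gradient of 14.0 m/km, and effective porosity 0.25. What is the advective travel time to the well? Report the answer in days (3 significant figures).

157 days

Darcy flux q = K·i = 27.0 × 0.014 = 0.3780 m/d
v = Ki/n = 27.0·0.014/0.25 = 1.512 m/d
t = L / v = 238 / 1.512 = 157.4 d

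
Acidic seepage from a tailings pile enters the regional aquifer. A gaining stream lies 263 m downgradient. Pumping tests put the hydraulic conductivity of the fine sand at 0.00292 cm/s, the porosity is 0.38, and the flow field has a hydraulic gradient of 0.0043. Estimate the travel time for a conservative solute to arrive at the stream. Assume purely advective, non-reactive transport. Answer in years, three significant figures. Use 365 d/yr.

25.2 years

K = 0.00292 cm/s × 864 = 2.523 m/d
q = Ki = 2.523 × 0.0043 = 0.01085 m/d
v = Ki/n = 2.523·0.0043/0.38 = 0.02855 m/d
t = L / v = 263 / 0.02855 = 9212 d
   = 9212 / 365 = 25.2 yr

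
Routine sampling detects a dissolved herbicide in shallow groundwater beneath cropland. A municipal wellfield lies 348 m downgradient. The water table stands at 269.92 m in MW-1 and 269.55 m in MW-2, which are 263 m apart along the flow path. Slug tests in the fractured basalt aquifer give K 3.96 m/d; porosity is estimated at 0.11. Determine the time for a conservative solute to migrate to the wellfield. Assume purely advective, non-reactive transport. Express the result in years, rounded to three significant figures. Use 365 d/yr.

18.8 years

Hydraulic gradient i = (269.92 − 269.55) / 263 = 0.37 / 263 = 0.001407
Darcy flux q = K·i = 3.96 × 0.001407 = 0.005571 m/d
Average linear velocity = 0.005571 / 0.11 = 0.05065 m/d
t = L / v = 348 / 0.05065 = 6871 d
   = 6871 / 365 = 18.8 yr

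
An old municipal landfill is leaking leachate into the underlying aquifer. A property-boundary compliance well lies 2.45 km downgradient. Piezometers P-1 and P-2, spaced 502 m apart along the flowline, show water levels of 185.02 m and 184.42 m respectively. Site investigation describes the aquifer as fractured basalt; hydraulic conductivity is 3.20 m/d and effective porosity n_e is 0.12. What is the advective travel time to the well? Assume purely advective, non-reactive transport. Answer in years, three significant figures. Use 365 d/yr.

211 years

Hydraulic gradient i = (185.02 − 184.42) / 502 = 0.60 / 502 = 0.001195
Specific discharge q = 3.20 × 0.001195 = 0.003825 m/d
Average linear velocity = 0.003825 / 0.12 = 0.03187 m/d
L = 2.45 km = 2450 m
t = L / v = 2450 / 0.03187 = 76870 d
   = 76870 / 365 = 211 yr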